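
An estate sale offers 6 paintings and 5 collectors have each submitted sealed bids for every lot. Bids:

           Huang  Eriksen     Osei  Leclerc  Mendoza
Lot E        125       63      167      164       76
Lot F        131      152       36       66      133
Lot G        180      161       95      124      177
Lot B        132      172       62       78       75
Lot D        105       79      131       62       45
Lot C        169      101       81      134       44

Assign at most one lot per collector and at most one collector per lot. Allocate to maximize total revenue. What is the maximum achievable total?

Maximum total: $813

This is the linear assignment problem.
Optimal: Huang→Lot C ($169), Eriksen→Lot B ($172), Osei→Lot D ($131), Leclerc→Lot E ($164), Mendoza→Lot G ($177) — total 169+172+131+164+177 = $813.
Row-greedy (each collector in turn takes its best remaining lot) gives $786, worse by 27.
Swapping Leclerc↔Mendoza (Leclerc→Lot G $124, Mendoza→Lot E $76) loses 141.
Checked against all permutations: $813 is optimal.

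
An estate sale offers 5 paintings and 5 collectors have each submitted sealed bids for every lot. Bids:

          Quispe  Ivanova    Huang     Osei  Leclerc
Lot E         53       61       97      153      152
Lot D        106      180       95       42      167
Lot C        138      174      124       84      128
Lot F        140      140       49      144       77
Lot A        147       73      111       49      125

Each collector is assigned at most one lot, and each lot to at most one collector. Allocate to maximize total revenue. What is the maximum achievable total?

Maximum total: $747

Optimal: Quispe→Lot A ($147), Ivanova→Lot D ($180), Huang→Lot C ($124), Osei→Lot F ($144), Leclerc→Lot E ($152) — total 147+180+124+144+152 = $747.
Every other assignment is strictly worse.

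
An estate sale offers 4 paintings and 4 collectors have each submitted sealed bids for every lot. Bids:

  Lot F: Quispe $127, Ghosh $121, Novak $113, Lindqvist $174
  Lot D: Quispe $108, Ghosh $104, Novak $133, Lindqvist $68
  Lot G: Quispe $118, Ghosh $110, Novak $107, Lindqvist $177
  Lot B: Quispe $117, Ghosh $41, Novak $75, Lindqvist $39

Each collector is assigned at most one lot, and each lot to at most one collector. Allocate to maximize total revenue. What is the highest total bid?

Max total: $548

This is a one-to-one assignment (maximum-weight bipartite matching).
Optimal: Quispe→Lot B ($117), Ghosh→Lot F ($121), Novak→Lot D ($133), Lindqvist→Lot G ($177) — total 117+121+133+177 = $548.
Column-greedy (each lot in turn goes to its best remaining collector) gives $466, worse by 82.
Swapping Novak↔Ghosh (Novak→Lot F $113, Ghosh→Lot D $104) loses 37.
Checked against all permutations: $548 is optimal.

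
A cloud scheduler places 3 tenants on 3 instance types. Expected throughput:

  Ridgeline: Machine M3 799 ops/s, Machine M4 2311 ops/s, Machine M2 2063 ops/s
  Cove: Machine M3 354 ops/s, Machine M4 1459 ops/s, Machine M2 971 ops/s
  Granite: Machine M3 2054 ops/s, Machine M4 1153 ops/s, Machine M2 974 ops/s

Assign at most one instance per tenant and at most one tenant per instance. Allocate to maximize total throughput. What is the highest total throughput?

Maximum total: 5576 ops/s

Treat this as an assignment problem: match each tenant to one instance.
Optimal: Ridgeline→Machine M2 (2063 ops/s), Cove→Machine M4 (1459 ops/s), Granite→Machine M3 (2054 ops/s) — total 2063+1459+2054 = 5576 ops/s.
Row-greedy (each tenant in turn takes its best remaining instance) gives 5336 ops/s, worse by 240.
Next-best assignment: Ridgeline→Machine M4, Cove→Machine M2, Granite→Machine M3 = 5336 ops/s.
No other one-to-one assignment exceeds 5576 ops/s.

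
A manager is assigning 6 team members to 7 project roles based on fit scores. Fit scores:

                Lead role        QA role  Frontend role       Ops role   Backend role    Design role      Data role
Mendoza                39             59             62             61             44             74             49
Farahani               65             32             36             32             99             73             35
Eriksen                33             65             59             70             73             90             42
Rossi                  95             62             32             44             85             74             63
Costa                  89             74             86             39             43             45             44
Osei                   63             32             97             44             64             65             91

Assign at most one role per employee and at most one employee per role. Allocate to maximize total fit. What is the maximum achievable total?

Maximum total: 522 pts

Optimal: Mendoza→Ops role (61 pts), Farahani→Backend role (99 pts), Eriksen→Design role (90 pts), Rossi→Lead role (95 pts), Costa→Frontend role (86 pts), Osei→Data role (91 pts) — total 61+99+90+95+86+91 = 522 pts.
Row-greedy (each employee in turn takes its best remaining role) gives 515 pts, worse by 7.
Next-best assignment: Mendoza→QA role, Farahani→Backend role, Eriksen→Design role, Rossi→Lead role, Costa→Frontend role, Osei→Data role = 520 pts.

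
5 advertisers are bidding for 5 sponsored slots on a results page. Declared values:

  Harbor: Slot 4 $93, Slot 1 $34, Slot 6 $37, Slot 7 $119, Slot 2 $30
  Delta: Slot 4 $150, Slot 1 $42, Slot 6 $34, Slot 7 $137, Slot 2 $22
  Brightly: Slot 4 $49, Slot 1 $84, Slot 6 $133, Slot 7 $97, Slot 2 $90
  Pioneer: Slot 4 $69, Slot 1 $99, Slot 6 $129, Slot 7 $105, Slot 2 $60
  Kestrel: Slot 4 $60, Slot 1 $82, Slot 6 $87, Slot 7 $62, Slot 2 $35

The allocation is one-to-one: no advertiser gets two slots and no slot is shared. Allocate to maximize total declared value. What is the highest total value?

Optimal: Harbor→Slot 7 ($119), Delta→Slot 4 ($150), Brightly→Slot 2 ($90), Pioneer→Slot 6 ($129), Kestrel→Slot 1 ($82) — total 119+150+90+129+82 = $570.
Max-entry greedy (repeatedly take the single best remaining cell) gives $536, worse by 34.
Next-best assignment: Harbor→Slot 7, Delta→Slot 4, Brightly→Slot 2, Pioneer→Slot 1, Kestrel→Slot 6 = $545.
No other one-to-one assignment exceeds $570.

Max total: $570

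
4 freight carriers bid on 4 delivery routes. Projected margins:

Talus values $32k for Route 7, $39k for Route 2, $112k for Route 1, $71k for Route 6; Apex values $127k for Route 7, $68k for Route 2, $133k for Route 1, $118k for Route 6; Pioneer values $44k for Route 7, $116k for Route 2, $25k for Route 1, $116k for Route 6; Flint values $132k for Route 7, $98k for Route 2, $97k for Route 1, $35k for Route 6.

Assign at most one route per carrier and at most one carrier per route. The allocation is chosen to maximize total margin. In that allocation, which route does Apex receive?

Optimal: Talus→Route 1 ($112k), Apex→Route 6 ($118k), Pioneer→Route 2 ($116k), Flint→Route 7 ($132k) — total 112+118+116+132 = $478k.
Max-entry greedy (repeatedly take the single best remaining cell) gives $452k, worse by 26.
Swapping Flint↔Talus (Flint→Route 1 $97k, Talus→Route 7 $32k) loses 115.
Checked against all permutations: $478k is optimal.
Apex's own top route is Route 1 ($133k), but forcing Apex→Route 1 and reassigning the rest optimally gives only $452k — worse by 26.

Apex receives Route 6.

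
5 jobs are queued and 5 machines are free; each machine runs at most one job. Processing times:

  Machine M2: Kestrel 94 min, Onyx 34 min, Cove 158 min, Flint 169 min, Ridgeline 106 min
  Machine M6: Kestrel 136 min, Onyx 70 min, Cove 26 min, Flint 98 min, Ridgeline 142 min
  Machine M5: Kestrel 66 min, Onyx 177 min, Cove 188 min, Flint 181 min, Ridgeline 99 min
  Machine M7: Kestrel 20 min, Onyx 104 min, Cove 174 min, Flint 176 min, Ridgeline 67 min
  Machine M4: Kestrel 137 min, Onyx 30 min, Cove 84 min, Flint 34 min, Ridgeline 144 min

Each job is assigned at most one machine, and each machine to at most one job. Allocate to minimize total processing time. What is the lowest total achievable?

Min total: 213 min

Treat this as an assignment problem: match each job to one machine.
Optimal: Kestrel→Machine M7 (20 min), Onyx→Machine M2 (34 min), Cove→Machine M6 (26 min), Flint→Machine M4 (34 min), Ridgeline→Machine M5 (99 min) — total 20+34+26+34+99 = 213 min.
Column-greedy (each machine in turn goes to its cheapest remaining job) gives 227 min, worse by 14.
Swapping Flint↔Cove (Flint→Machine M6 98 min, Cove→Machine M4 84 min) adds 122.
Every other assignment is strictly worse.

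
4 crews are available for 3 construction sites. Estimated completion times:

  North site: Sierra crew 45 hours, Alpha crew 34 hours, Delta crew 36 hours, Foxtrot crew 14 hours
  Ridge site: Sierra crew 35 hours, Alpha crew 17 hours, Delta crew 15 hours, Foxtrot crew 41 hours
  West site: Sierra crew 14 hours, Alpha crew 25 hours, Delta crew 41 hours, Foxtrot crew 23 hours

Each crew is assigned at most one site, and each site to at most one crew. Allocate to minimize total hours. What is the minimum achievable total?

Minimum total: 43 hours

Optimal: Foxtrot crew→North site (14 hours), Delta crew→Ridge site (15 hours), Sierra crew→West site (14 hours) — total 14+15+14 = 43 hours.
Row-greedy (each crew in turn takes its cheapest remaining site) gives 67 hours, worse by 24.
Next-best assignment: Foxtrot crew→North site, Alpha crew→Ridge site, Sierra crew→West site = 45 hours.
Swapping Delta crew↔Foxtrot crew (Delta crew→North site 36 hours, Foxtrot crew→Ridge site 41 hours) adds 48.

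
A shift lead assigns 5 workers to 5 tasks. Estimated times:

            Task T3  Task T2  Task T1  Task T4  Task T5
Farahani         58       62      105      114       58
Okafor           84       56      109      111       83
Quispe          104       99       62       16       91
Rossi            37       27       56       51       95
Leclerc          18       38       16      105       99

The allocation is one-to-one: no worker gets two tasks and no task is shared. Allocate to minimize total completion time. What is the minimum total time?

Optimal: Farahani→Task T5 (58 min), Okafor→Task T2 (56 min), Quispe→Task T4 (16 min), Rossi→Task T3 (37 min), Leclerc→Task T1 (16 min) — total 58+56+16+37+16 = 183 min.
Column-greedy (each task in turn goes to its cheapest remaining worker) gives 276 min, worse by 93.

Minimum total: 183 min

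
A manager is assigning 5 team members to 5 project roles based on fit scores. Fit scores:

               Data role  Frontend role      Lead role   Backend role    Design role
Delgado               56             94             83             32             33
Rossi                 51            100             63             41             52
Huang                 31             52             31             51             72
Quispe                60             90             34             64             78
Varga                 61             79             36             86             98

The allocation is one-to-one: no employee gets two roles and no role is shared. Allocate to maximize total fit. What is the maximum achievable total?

Treat this as an assignment problem: match each employee to one role.
Optimal: Delgado→Lead role (83 pts), Rossi→Frontend role (100 pts), Huang→Design role (72 pts), Quispe→Data role (60 pts), Varga→Backend role (86 pts) — total 83+100+72+60+86 = 401 pts.
Max-entry greedy (repeatedly take the single best remaining cell) gives 376 pts, worse by 25.
Every other assignment is strictly worse.

Max total: 401 pts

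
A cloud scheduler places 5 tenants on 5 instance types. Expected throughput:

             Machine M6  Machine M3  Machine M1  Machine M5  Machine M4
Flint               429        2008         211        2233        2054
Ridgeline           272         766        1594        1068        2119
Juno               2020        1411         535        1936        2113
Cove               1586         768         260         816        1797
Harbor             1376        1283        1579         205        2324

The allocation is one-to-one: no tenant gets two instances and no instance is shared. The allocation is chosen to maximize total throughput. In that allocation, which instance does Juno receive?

Juno receives Machine M5.

Optimal: Flint→Machine M3 (2008 ops/s), Ridgeline→Machine M1 (1594 ops/s), Juno→Machine M5 (1936 ops/s), Cove→Machine M6 (1586 ops/s), Harbor→Machine M4 (2324 ops/s) — total 2008+1594+1936+1586+2324 = 9448 ops/s.
Max-entry greedy (repeatedly take the single best remaining cell) gives 8939 ops/s, worse by 509.
Swapping Flint↔Juno (Flint→Machine M5 2233 ops/s, Juno→Machine M3 1411 ops/s) loses 300.
No other one-to-one assignment exceeds 9448 ops/s.
Juno's own top instance is Machine M4 (2113 ops/s), but forcing Juno→Machine M4 and reassigning the rest optimally gives only 8809 ops/s — worse by 639.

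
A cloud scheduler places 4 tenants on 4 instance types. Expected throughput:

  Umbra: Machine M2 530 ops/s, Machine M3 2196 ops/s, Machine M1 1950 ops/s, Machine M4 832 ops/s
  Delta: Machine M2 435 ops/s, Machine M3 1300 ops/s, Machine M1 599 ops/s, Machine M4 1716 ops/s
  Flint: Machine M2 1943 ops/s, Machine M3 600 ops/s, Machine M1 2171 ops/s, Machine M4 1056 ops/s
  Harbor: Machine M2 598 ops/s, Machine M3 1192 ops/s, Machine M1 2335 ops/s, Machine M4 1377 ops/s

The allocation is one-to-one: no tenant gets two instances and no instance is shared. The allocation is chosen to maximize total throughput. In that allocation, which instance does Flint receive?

Flint receives Machine M2.

Optimal: Umbra→Machine M3 (2196 ops/s), Delta→Machine M4 (1716 ops/s), Flint→Machine M2 (1943 ops/s), Harbor→Machine M1 (2335 ops/s) — total 2196+1716+1943+2335 = 8190 ops/s.
Row-greedy (each tenant in turn takes its best remaining instance) gives 6681 ops/s, worse by 1509.
Next-best assignment: Umbra→Machine M1, Delta→Machine M4, Flint→Machine M2, Harbor→Machine M3 = 6801 ops/s.
Checked against all permutations: 8190 ops/s is optimal.
Flint's own top instance is Machine M1 (2171 ops/s), but forcing Flint→Machine M1 and reassigning the rest optimally gives only 6681 ops/s — worse by 1509.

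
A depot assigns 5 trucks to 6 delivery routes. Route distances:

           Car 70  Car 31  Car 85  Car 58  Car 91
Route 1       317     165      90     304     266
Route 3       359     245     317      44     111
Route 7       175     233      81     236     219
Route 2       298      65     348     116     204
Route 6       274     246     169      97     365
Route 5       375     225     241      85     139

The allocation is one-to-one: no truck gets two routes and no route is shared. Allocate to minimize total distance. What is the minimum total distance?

Treat this as an assignment problem: match each truck to one route.
Optimal: Car 70→Route 7 (175 km), Car 31→Route 2 (65 km), Car 85→Route 1 (90 km), Car 58→Route 3 (44 km), Car 91→Route 5 (139 km) — total 175+65+90+44+139 = 513 km.
Column-greedy (each route in turn goes to its cheapest remaining truck) gives 739 km, worse by 226.
Next-best assignment: Car 70→Route 7, Car 31→Route 2, Car 85→Route 1, Car 58→Route 5, Car 91→Route 3 = 526 km.

Min total: 513 km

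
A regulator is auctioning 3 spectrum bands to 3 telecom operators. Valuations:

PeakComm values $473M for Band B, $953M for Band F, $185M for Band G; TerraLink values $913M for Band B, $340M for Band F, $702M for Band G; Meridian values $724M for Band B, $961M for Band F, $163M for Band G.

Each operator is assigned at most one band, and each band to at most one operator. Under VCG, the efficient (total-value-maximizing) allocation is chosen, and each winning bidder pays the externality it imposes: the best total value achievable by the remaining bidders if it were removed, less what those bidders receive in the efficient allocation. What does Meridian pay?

Efficient allocation: PeakComm→Band F ($953M), TerraLink→Band G ($702M), Meridian→Band B ($724M); total welfare W = $2379M.
Meridian receives Band B at value $724M, so the others get W − 724 = $1655M.
Without Meridian: best allocation of the remaining 2 bidders over all 3 bands is PeakComm→Band F ($953M), TerraLink→Band B ($913M), total $1866M.
VCG payment = (others' best without Meridian) − (others' welfare with Meridian) = 1866 − 1655 = $211M.

Meridian pays $211M.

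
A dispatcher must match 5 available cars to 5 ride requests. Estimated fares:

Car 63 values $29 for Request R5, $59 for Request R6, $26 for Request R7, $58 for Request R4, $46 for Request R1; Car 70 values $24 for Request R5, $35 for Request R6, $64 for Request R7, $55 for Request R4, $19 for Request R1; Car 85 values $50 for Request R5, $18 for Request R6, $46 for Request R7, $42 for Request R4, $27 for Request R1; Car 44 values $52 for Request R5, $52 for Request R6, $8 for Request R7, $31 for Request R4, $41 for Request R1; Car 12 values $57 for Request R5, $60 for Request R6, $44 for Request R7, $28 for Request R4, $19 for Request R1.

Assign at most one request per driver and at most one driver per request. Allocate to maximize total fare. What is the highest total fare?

Max total: $273

Optimal: Car 63→Request R4 ($58), Car 70→Request R7 ($64), Car 85→Request R5 ($50), Car 44→Request R1 ($41), Car 12→Request R6 ($60) — total 58+64+50+41+60 = $273.
Column-greedy (each request in turn goes to its best remaining driver) gives $263, worse by 10.
No other one-to-one assignment exceeds $273.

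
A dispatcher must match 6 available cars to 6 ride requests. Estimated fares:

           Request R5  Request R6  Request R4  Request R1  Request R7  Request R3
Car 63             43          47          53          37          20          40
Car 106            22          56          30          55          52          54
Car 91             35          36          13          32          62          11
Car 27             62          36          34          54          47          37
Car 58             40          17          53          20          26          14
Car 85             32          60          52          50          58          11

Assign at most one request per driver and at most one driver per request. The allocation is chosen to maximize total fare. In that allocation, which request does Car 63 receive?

Car 63 receives Request R3.

This is the linear assignment problem.
Optimal: Car 63→Request R3 ($40), Car 106→Request R1 ($55), Car 91→Request R7 ($62), Car 27→Request R5 ($62), Car 58→Request R4 ($53), Car 85→Request R6 ($60) — total 40+55+62+62+53+60 = $332.
Max-entry greedy (repeatedly take the single best remaining cell) gives $306, worse by 26.
Checked against all permutations: $332 is optimal.
Car 63's own top request is Request R4 ($53), but forcing Car 63→Request R4 and reassigning the rest optimally gives only $323 — worse by 9.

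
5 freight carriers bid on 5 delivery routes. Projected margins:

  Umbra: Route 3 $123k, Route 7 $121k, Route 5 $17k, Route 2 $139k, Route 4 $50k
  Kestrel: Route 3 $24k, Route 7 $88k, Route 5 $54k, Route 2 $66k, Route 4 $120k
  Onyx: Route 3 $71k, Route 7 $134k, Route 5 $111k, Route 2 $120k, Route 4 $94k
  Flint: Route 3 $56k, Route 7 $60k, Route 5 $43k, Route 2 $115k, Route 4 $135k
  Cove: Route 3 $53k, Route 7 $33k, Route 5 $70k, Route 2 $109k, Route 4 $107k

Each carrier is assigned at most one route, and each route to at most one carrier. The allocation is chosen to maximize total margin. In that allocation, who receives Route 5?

Optimal: Umbra→Route 3 ($123k), Kestrel→Route 7 ($88k), Onyx→Route 5 ($111k), Flint→Route 4 ($135k), Cove→Route 2 ($109k) — total 123+88+111+135+109 = $566k.
Column-greedy (each route in turn goes to its best remaining carrier) gives $562k, worse by 4.
Checked against all permutations: $566k is optimal.
Onyx's own top route is Route 7 ($134k), but forcing Onyx→Route 7 and reassigning the rest optimally gives only $562k — worse by 4.

Onyx receives Route 5.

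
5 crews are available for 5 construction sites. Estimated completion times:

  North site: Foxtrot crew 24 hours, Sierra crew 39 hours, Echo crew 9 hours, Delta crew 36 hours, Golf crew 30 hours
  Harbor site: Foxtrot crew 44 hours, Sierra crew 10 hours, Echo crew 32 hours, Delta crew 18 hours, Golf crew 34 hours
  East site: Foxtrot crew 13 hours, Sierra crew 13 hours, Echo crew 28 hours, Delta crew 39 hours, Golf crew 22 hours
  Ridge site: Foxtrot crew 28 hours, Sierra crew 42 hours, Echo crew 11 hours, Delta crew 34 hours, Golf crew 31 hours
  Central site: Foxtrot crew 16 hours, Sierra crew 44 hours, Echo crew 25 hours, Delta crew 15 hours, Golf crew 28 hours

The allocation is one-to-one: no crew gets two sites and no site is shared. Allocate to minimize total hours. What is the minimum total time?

This is the linear assignment problem.
Optimal: Foxtrot crew→East site (13 hours), Sierra crew→Harbor site (10 hours), Echo crew→North site (9 hours), Delta crew→Central site (15 hours), Golf crew→Ridge site (31 hours) — total 13+10+9+15+31 = 78 hours.

Minimum total: 78 hours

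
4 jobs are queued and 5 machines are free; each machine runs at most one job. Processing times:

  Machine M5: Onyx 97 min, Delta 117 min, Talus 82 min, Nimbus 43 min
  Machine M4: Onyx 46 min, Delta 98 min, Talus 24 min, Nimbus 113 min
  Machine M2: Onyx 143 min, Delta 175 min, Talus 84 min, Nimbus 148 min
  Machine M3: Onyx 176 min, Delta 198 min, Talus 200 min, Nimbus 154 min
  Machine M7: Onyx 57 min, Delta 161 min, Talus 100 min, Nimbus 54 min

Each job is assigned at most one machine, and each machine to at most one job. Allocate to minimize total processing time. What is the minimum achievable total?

Treat this as an assignment problem: match each job to one machine.
Optimal: Onyx→Machine M7 (57 min), Delta→Machine M4 (98 min), Talus→Machine M2 (84 min), Nimbus→Machine M5 (43 min) — total 57+98+84+43 = 282 min.
Column-greedy (each machine in turn goes to its cheapest remaining job) gives 408 min, worse by 126.
Next-best assignment: Onyx→Machine M7, Delta→Machine M2, Talus→Machine M4, Nimbus→Machine M5 = 299 min.
Swapping Nimbus↔Onyx (Nimbus→Machine M7 54 min, Onyx→Machine M5 97 min) adds 51.

Min total: 282 min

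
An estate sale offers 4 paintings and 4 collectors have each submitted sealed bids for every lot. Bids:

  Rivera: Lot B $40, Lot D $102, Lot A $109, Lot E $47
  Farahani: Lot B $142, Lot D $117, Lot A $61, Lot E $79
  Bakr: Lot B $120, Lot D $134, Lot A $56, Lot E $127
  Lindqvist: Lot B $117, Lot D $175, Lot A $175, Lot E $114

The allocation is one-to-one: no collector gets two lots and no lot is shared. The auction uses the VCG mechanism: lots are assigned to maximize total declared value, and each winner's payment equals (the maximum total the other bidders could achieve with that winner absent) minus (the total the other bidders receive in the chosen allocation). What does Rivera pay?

Efficient allocation: Rivera→Lot A ($109), Farahani→Lot B ($142), Bakr→Lot E ($127), Lindqvist→Lot D ($175); total welfare W = $553.
Rivera receives Lot A at value $109, so the others get W − 109 = $444.
Without Rivera: best allocation of the remaining 3 bidders over all 4 lots is Farahani→Lot B ($142), Bakr→Lot D ($134), Lindqvist→Lot A ($175), total $451.
VCG payment = (others' best without Rivera) − (others' welfare with Rivera) = 451 − 444 = $7.

Rivera pays $7.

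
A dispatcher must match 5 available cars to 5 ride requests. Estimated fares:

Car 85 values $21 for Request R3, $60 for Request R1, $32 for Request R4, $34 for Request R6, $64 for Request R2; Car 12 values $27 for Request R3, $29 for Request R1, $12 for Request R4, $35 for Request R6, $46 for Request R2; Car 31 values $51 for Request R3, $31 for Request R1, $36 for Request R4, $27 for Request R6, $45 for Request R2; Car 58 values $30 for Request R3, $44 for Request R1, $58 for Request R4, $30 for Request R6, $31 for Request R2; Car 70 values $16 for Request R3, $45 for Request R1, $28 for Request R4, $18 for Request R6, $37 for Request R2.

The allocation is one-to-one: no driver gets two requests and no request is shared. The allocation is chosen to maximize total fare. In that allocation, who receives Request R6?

This is a one-to-one assignment (maximum-weight bipartite matching).
Optimal: Car 85→Request R2 ($64), Car 12→Request R6 ($35), Car 31→Request R3 ($51), Car 58→Request R4 ($58), Car 70→Request R1 ($45) — total 64+35+51+58+45 = $253.
Column-greedy (each request in turn goes to its best remaining driver) gives $241, worse by 12.
Next-best assignment: Car 85→Request R1, Car 12→Request R6, Car 31→Request R3, Car 58→Request R4, Car 70→Request R2 = $241.
Every other assignment is strictly worse.
Car 12's own top request is Request R2 ($46), but forcing Car 12→Request R2 and reassigning the rest optimally gives only $234 — worse by 19.

Car 12 receives Request R6.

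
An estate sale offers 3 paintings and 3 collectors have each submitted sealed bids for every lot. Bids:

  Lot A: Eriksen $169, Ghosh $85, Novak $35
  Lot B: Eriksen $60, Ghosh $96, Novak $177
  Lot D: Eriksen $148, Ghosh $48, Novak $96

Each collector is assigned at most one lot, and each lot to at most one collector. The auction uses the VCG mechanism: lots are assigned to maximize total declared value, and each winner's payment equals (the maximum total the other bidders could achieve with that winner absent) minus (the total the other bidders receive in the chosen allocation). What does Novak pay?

Novak pays $32.

Efficient allocation: Eriksen→Lot D ($148), Ghosh→Lot A ($85), Novak→Lot B ($177); total welfare W = $410.
Novak receives Lot B at value $177, so the others get W − 177 = $233.
Without Novak: best allocation of the remaining 2 bidders over all 3 lots is Eriksen→Lot A ($169), Ghosh→Lot B ($96), total $265.
VCG payment = (others' best without Novak) − (others' welfare with Novak) = 265 − 233 = $32.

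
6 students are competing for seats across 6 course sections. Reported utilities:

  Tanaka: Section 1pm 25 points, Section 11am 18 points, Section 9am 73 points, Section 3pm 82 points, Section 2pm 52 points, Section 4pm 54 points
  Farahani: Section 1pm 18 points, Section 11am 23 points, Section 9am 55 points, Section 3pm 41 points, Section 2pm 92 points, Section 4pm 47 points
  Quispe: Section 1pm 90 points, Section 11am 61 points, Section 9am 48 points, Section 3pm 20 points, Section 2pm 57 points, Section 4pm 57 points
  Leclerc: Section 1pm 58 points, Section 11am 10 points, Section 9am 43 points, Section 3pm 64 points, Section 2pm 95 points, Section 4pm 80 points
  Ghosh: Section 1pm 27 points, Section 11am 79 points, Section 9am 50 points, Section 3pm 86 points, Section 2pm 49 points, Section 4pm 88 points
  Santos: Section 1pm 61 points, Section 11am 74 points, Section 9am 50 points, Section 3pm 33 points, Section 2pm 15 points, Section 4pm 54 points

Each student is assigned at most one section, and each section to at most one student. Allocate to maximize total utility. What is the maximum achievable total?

Max total: 495 points

Treat this as an assignment problem: match each student to one section.
Optimal: Tanaka→Section 9am (73 points), Farahani→Section 2pm (92 points), Quispe→Section 1pm (90 points), Leclerc→Section 4pm (80 points), Ghosh→Section 3pm (86 points), Santos→Section 11am (74 points) — total 73+92+90+80+86+74 = 495 points.
Row-greedy (each student in turn takes its best remaining section) gives 473 points, worse by 22.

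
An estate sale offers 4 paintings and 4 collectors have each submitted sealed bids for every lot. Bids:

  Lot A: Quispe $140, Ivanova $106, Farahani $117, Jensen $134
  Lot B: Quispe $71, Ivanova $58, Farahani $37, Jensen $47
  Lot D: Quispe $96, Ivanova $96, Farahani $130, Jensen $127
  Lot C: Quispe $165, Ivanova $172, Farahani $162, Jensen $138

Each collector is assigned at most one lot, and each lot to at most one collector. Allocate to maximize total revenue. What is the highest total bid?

Optimal: Quispe→Lot B ($71), Ivanova→Lot C ($172), Farahani→Lot D ($130), Jensen→Lot A ($134) — total 71+172+130+134 = $507.
Column-greedy (each lot in turn goes to its best remaining collector) gives $466, worse by 41.
No other one-to-one assignment exceeds $507.

Max total: $507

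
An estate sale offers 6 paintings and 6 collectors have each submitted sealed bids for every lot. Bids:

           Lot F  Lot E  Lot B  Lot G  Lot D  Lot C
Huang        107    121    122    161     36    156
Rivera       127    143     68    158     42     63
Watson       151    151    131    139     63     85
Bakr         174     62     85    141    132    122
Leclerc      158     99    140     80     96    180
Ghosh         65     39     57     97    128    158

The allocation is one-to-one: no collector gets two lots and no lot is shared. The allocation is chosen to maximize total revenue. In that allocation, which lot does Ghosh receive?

Optimal: Huang→Lot G ($161), Rivera→Lot E ($143), Watson→Lot B ($131), Bakr→Lot F ($174), Leclerc→Lot C ($180), Ghosh→Lot D ($128) — total 161+143+131+174+180+128 = $917.
Column-greedy (each lot in turn goes to its best remaining collector) gives $817, worse by 100.
Ghosh's own top lot is Lot C ($158), but forcing Ghosh→Lot C and reassigning the rest optimally gives only $885 — worse by 32.

Ghosh receives Lot D.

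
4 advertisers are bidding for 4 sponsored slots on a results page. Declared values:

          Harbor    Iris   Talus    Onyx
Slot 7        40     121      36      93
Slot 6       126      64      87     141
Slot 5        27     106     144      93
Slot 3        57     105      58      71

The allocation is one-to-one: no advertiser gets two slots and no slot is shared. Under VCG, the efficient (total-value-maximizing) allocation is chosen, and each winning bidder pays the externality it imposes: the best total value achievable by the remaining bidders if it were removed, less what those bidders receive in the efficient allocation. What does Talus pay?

Talus pays $16.

Efficient allocation: Harbor→Slot 6 ($126), Iris→Slot 3 ($105), Talus→Slot 5 ($144), Onyx→Slot 7 ($93); total welfare W = $468.
Talus receives Slot 5 at value $144, so the others get W − 144 = $324.
Without Talus: best allocation of the remaining 3 bidders over all 4 slots is Harbor→Slot 6 ($126), Iris→Slot 7 ($121), Onyx→Slot 5 ($93), total $340.
VCG payment = (others' best without Talus) − (others' welfare with Talus) = 340 − 324 = $16.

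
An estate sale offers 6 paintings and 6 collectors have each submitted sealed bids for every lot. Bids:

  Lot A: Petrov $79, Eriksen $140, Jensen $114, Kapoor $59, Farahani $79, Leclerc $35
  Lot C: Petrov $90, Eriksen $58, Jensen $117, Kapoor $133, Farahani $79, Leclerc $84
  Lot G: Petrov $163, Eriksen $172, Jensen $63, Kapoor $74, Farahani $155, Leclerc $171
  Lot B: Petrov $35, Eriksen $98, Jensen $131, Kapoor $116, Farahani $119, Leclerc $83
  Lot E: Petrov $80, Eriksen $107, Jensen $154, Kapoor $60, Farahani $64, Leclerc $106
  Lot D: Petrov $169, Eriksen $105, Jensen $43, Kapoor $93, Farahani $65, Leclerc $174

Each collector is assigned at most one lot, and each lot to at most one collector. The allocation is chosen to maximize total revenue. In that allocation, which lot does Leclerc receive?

Leclerc receives Lot G.

Optimal: Petrov→Lot D ($169), Eriksen→Lot A ($140), Jensen→Lot E ($154), Kapoor→Lot C ($133), Farahani→Lot B ($119), Leclerc→Lot G ($171) — total 169+140+154+133+119+171 = $886.
Leclerc's own top lot is Lot D ($174), but forcing Leclerc→Lot D and reassigning the rest optimally gives only $883 — worse by 3.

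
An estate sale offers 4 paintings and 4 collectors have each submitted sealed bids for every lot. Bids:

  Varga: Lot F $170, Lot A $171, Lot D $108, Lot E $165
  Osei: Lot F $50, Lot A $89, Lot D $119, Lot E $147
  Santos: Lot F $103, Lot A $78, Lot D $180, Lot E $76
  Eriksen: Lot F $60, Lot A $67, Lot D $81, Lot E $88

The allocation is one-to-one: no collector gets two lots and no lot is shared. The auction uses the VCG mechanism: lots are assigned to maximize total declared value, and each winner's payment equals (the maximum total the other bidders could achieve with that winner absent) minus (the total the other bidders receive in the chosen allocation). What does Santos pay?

Santos pays $15.

Efficient allocation: Varga→Lot F ($170), Osei→Lot E ($147), Santos→Lot D ($180), Eriksen→Lot A ($67); total welfare W = $564.
Santos receives Lot D at value $180, so the others get W − 180 = $384.
Without Santos: best allocation of the remaining 3 bidders over all 4 lots is Varga→Lot A ($171), Osei→Lot E ($147), Eriksen→Lot D ($81), total $399.
VCG payment = (others' best without Santos) − (others' welfare with Santos) = 399 − 384 = $15.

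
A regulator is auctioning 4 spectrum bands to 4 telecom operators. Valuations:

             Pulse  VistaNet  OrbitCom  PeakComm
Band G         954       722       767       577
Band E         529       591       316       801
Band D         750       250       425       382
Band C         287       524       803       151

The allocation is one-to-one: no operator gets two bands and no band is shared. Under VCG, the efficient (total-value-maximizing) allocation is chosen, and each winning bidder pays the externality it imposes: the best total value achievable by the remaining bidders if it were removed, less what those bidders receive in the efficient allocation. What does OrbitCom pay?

Efficient allocation: Pulse→Band D ($750M), VistaNet→Band G ($722M), OrbitCom→Band C ($803M), PeakComm→Band E ($801M); total welfare W = $3076M.
OrbitCom receives Band C at value $803M, so the others get W − 803 = $2273M.
Without OrbitCom: best allocation of the remaining 3 bidders over all 4 bands is Pulse→Band G ($954M), VistaNet→Band C ($524M), PeakComm→Band E ($801M), total $2279M.
VCG payment = (others' best without OrbitCom) − (others' welfare with OrbitCom) = 2279 − 2273 = $6M.

OrbitCom pays $6M.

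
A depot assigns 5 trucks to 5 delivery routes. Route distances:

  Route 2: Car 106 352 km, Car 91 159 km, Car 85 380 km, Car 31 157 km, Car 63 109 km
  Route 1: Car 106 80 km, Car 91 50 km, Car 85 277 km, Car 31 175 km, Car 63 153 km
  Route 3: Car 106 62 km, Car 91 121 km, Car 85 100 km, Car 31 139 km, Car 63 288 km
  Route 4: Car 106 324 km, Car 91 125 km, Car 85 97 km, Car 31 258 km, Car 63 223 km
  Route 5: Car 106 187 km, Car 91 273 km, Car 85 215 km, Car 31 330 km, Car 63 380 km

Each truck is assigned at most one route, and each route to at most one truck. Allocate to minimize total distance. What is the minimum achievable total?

Treat this as an assignment problem: match each truck to one route.
Optimal: Car 106→Route 5 (187 km), Car 91→Route 1 (50 km), Car 85→Route 4 (97 km), Car 31→Route 3 (139 km), Car 63→Route 2 (109 km) — total 187+50+97+139+109 = 582 km.
Row-greedy (each truck in turn takes its cheapest remaining route) gives 746 km, worse by 164.
No other one-to-one assignment undercuts 582 km.

Minimum total: 582 km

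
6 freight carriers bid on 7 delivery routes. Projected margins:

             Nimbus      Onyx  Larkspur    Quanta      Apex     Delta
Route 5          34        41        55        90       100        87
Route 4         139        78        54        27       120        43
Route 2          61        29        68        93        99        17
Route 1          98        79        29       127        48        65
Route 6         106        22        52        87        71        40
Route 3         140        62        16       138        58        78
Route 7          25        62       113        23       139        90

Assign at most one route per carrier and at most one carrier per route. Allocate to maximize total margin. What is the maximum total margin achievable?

This is a one-to-one assignment (maximum-weight bipartite matching).
Optimal: Nimbus→Route 4 ($139k), Onyx→Route 1 ($79k), Larkspur→Route 7 ($113k), Quanta→Route 3 ($138k), Apex→Route 2 ($99k), Delta→Route 5 ($87k) — total 139+79+113+138+99+87 = $655k.
Max-entry greedy (repeatedly take the single best remaining cell) gives $639k, worse by 16.

Maximum total: $655k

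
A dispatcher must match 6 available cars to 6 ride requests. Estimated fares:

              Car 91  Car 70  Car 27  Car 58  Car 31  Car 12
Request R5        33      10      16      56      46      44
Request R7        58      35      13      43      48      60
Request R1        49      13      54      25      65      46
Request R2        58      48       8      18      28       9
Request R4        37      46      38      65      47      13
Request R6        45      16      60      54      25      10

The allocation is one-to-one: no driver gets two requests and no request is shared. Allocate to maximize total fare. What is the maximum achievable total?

Max total: $345

This is a one-to-one assignment (maximum-weight bipartite matching).
Optimal: Car 91→Request R2 ($58), Car 70→Request R4 ($46), Car 27→Request R6 ($60), Car 58→Request R5 ($56), Car 31→Request R1 ($65), Car 12→Request R7 ($60) — total 58+46+60+56+65+60 = $345.
Row-greedy (each driver in turn takes its best remaining request) gives $340, worse by 5.
Every other assignment is strictly worse.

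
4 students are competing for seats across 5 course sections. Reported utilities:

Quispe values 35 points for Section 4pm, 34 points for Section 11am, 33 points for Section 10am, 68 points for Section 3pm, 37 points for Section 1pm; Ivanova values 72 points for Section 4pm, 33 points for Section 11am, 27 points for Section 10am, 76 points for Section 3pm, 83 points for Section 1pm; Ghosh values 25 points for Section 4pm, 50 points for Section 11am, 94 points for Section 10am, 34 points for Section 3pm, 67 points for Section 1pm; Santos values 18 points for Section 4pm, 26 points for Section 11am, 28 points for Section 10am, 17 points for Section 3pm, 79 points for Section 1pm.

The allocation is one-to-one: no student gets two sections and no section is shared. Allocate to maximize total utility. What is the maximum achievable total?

Max total: 313 points

Optimal: Quispe→Section 3pm (68 points), Ivanova→Section 4pm (72 points), Ghosh→Section 10am (94 points), Santos→Section 1pm (79 points) — total 68+72+94+79 = 313 points.
Column-greedy (each section in turn goes to its best remaining student) gives 172 points, worse by 141.
Checked against all permutations: 313 points is optimal.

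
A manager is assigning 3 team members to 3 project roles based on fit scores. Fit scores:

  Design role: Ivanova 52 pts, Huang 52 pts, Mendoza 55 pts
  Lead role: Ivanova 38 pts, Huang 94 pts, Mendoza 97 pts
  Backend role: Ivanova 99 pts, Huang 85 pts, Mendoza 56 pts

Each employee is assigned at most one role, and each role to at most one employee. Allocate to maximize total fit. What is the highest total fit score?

This is a one-to-one assignment (maximum-weight bipartite matching).
Optimal: Ivanova→Backend role (99 pts), Huang→Design role (52 pts), Mendoza→Lead role (97 pts) — total 99+52+97 = 248 pts.
Checked against all permutations: 248 pts is optimal.

Max total: 248 pts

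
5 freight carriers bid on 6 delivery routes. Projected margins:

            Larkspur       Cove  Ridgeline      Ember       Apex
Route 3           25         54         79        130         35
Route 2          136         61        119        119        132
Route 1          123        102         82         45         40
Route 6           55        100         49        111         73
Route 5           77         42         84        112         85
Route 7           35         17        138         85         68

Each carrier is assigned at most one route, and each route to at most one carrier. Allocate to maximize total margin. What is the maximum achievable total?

Optimal: Larkspur→Route 1 ($123k), Cove→Route 6 ($100k), Ridgeline→Route 7 ($138k), Ember→Route 3 ($130k), Apex→Route 2 ($132k) — total 123+100+138+130+132 = $623k.
Max-entry greedy (repeatedly take the single best remaining cell) gives $591k, worse by 32.
Next-best assignment: Larkspur→Route 1, Cove→Route 6, Ridgeline→Route 7, Ember→Route 5, Apex→Route 2 = $605k.
Swapping Larkspur↔Cove (Larkspur→Route 6 $55k, Cove→Route 1 $102k) loses 66.

Maximum total: $623k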